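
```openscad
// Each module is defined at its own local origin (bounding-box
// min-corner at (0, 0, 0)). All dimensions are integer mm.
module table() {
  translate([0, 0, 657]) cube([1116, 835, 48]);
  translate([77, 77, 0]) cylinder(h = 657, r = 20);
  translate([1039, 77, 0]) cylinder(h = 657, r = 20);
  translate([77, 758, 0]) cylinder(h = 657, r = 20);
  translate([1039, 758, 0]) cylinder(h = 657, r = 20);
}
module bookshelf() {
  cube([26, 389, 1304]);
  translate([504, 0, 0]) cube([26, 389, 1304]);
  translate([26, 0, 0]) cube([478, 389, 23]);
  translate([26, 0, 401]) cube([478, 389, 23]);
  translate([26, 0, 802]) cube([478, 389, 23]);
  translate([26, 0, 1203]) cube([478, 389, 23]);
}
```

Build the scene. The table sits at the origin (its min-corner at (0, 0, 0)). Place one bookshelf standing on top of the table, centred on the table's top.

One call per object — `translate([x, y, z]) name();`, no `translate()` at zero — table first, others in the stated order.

table();
translate([293, 223, 705]) bookshelf();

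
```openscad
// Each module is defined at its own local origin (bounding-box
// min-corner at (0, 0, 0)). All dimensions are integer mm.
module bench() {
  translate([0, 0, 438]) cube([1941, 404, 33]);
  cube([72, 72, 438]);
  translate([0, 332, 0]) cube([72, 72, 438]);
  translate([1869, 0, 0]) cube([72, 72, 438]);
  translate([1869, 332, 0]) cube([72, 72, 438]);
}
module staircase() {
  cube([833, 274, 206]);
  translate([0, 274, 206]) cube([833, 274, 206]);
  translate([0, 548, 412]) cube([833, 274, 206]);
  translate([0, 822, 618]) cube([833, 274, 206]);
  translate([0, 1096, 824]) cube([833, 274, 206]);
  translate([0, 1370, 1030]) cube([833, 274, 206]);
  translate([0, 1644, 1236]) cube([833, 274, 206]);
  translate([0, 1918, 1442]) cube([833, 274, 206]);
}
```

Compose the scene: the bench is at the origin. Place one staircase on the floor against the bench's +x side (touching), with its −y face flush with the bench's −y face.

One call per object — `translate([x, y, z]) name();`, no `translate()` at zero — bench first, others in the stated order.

bench();
translate([1941, 0, 0]) staircase();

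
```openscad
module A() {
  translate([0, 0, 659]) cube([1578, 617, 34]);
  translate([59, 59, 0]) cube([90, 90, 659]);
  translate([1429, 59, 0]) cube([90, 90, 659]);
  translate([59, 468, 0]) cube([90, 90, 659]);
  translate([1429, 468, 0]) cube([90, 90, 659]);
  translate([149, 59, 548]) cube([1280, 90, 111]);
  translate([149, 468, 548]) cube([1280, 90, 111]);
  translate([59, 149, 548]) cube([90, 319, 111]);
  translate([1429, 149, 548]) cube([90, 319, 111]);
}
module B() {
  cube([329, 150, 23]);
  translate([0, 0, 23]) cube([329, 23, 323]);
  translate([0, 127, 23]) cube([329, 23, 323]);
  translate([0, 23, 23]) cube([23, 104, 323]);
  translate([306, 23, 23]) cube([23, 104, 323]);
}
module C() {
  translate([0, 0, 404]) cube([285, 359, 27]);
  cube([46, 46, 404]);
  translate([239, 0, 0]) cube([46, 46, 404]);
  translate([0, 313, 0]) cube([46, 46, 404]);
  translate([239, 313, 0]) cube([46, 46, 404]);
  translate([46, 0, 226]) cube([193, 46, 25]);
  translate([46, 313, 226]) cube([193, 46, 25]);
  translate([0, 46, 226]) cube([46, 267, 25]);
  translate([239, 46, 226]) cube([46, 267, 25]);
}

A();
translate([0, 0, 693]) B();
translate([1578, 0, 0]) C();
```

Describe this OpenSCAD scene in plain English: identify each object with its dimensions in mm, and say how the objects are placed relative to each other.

A is a table with a 1578×617 mm rectangular top, 34 mm thick, top surface at z = 693 mm, supported by four 90×90 mm square legs, each inset 59 mm from the nearest pair of top edges, running from the floor. Four apron rails, 90 mm thick and 111 mm tall, run between adjacent legs with their top edges flush with the underside of the top and their outer faces flush with the legs' outer faces.

B is an open storage box with external size 329×150×346 mm and wall thickness 23 mm (the base is also 23 mm thick). The base covers the whole footprint; the four walls stand on the base, with the y-facing walls full-width and the x-facing walls fitting between their inner faces.

C is a four-legged stool. The seat is 285×359 mm, 27 mm thick, top at z = 431 mm. It stands on four square legs, each 46×46 mm in cross-section, from z = 0 to the seat underside, each flush with a corner of the seat. Four stretchers, 46 mm wide and 25 mm tall, connect adjacent legs with their undersides at z = 226 mm, each running between the inner faces of the legs it joins and aligned with the legs' outer faces on the other axis.

The open box is on top of the table. The stool is against the table's +x side, with their −y faces flush.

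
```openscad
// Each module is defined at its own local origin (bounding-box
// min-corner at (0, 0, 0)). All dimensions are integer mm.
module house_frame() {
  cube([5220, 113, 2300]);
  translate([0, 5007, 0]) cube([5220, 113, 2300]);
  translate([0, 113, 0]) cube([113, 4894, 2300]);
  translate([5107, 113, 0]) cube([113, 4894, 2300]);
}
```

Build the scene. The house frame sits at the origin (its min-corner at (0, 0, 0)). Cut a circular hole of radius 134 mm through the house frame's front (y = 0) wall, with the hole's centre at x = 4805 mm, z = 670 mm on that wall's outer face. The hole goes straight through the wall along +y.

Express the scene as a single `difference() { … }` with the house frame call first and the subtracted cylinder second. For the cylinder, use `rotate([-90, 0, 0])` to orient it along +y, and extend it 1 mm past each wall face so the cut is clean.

difference() {
  house_frame();
  translate([4805, -1, 670]) rotate([-90, 0, 0]) cylinder(h = 115, r = 134);
}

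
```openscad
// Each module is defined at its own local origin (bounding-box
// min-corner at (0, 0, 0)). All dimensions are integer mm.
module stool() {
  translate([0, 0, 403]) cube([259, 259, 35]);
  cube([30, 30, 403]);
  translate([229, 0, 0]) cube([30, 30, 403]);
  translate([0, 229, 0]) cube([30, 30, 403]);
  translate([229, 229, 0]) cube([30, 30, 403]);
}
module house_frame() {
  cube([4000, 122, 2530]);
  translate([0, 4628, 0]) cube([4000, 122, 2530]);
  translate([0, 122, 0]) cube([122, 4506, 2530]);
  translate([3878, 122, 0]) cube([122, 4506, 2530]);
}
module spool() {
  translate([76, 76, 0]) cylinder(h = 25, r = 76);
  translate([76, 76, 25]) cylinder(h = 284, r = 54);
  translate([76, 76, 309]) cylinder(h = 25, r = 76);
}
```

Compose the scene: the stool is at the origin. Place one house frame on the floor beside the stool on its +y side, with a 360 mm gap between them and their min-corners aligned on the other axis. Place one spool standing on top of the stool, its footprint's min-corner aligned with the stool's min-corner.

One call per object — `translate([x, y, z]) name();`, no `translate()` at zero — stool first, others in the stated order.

stool();
translate([0, 619, 0]) house_frame();
translate([0, 0, 438]) spool();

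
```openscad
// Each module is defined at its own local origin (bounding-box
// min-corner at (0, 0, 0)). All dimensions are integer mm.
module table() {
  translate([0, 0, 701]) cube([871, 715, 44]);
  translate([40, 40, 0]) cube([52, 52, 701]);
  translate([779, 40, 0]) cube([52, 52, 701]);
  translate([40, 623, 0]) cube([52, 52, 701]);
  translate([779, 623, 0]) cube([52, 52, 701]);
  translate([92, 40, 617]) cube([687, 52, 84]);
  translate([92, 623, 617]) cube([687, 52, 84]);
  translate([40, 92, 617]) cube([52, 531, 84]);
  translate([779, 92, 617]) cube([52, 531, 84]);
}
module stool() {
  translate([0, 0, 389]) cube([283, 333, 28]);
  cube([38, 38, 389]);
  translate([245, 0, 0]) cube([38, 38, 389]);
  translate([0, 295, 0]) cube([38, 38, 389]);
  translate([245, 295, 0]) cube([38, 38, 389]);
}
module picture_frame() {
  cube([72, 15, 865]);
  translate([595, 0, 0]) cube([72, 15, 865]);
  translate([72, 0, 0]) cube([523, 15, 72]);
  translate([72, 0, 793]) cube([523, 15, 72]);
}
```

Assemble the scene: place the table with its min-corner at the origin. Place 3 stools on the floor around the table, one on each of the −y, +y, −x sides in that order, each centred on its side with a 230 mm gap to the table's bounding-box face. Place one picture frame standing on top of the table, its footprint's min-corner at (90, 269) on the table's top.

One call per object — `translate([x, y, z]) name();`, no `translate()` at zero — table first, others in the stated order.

table();
translate([294, -563, 0]) stool();
translate([294, 945, 0]) stool();
translate([-513, 191, 0]) stool();
translate([90, 269, 745]) picture_frame();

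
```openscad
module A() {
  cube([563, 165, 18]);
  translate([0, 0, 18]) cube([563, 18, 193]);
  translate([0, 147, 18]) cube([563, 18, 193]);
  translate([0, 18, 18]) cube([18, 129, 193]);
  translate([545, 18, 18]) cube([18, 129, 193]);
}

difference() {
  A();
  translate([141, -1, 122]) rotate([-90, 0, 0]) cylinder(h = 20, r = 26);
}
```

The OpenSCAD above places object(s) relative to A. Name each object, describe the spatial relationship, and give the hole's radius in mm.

A is an open box. The open box has a circular hole through its front wall. The hole's radius is 26 mm.

The subtracted cylinder has r = 26 mm.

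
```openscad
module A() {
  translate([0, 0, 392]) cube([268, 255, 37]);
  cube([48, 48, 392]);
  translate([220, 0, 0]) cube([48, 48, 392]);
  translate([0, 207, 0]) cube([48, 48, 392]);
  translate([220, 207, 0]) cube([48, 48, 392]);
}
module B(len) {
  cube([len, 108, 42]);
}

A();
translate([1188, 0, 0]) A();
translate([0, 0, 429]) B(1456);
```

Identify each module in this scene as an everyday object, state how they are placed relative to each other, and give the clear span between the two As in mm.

Second stool starts at x = 1188; first ends at x = 268; clear span = 1188 − 268 = 920 mm.

A is a stool. B is a beam. A beam spans the tops of two stools. The clear span between the two stools is 920 mm.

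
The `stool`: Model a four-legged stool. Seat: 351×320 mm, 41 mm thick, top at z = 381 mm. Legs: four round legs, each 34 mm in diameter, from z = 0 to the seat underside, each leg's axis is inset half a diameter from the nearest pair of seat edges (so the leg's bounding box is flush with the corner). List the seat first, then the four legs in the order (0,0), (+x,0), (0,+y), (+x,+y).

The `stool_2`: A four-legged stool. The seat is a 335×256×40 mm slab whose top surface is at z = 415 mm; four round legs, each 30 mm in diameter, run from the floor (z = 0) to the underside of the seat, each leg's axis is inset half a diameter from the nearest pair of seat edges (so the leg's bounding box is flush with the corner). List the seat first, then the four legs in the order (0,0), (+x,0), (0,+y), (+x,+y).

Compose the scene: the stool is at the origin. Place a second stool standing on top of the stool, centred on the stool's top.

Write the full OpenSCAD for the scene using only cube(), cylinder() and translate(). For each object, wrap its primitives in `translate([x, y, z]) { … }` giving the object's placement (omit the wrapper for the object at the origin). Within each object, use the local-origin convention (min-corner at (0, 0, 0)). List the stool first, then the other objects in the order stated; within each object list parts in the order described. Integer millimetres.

translate([0, 0, 340]) cube([351, 320, 41]);
translate([17, 17, 0]) cylinder(h = 340, r = 17);
translate([334, 17, 0]) cylinder(h = 340, r = 17);
translate([17, 303, 0]) cylinder(h = 340, r = 17);
translate([334, 303, 0]) cylinder(h = 340, r = 17);
translate([8, 32, 381]) {
  translate([0, 0, 375]) cube([335, 256, 40]);
  translate([15, 15, 0]) cylinder(h = 375, r = 15);
  translate([320, 15, 0]) cylinder(h = 375, r = 15);
  translate([15, 241, 0]) cylinder(h = 375, r = 15);
  translate([320, 241, 0]) cylinder(h = 375, r = 15);
}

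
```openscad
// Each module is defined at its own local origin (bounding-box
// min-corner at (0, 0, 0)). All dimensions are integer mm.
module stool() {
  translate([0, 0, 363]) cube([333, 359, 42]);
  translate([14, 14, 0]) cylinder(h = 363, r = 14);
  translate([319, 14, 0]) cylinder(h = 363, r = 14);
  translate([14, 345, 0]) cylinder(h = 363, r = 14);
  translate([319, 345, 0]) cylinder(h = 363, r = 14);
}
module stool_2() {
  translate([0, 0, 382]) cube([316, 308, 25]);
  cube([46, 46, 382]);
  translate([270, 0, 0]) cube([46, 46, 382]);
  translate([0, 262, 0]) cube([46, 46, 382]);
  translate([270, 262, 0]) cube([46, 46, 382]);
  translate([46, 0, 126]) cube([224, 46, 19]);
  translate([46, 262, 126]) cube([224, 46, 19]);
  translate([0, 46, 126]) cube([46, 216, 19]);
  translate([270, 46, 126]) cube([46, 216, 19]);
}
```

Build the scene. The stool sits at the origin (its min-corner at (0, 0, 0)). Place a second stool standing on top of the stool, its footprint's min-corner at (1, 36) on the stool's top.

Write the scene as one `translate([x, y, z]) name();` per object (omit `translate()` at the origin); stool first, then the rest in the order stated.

stool();
translate([1, 36, 405]) stool_2();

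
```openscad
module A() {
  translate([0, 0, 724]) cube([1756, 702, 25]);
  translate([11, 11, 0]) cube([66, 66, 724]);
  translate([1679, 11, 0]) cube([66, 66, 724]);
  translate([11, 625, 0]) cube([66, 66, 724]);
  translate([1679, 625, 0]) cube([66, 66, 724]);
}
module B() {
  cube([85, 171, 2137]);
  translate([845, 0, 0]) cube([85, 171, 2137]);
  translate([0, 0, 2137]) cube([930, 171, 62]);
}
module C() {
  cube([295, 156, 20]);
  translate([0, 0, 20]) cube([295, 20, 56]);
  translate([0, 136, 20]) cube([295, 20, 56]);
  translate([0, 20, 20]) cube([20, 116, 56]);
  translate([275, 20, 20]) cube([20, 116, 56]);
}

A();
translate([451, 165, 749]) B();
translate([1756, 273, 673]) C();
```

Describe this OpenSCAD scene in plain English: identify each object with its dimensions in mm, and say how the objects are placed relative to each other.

A is a table: top 1756 mm (x) × 702 mm (y), 25 mm thick, upper face at z = 749 mm, on four 66×66 mm square legs, each inset 11 mm from the nearest pair of top edges, running from z = 0 to the bottom of the top.

B is a rectangular door frame: two vertical jambs of 85×171 mm section, 2137 mm tall, with a clear opening 760 mm wide between their inner faces. A header 62 mm tall and 171 mm deep lies on top of the jambs and spans the full outside width.

C is an open-topped rectangular box: outside dimensions 295×156×76 mm, with a uniform wall and base thickness of 20 mm. The base is a full 295×156 slab on the floor; four walls sit on top of the base. The front and back walls (the −y and +y sides) span the full width; the two side walls fit between them.

The door frame is on top of the table. The open box is beside the table with their tops flush at z = 749.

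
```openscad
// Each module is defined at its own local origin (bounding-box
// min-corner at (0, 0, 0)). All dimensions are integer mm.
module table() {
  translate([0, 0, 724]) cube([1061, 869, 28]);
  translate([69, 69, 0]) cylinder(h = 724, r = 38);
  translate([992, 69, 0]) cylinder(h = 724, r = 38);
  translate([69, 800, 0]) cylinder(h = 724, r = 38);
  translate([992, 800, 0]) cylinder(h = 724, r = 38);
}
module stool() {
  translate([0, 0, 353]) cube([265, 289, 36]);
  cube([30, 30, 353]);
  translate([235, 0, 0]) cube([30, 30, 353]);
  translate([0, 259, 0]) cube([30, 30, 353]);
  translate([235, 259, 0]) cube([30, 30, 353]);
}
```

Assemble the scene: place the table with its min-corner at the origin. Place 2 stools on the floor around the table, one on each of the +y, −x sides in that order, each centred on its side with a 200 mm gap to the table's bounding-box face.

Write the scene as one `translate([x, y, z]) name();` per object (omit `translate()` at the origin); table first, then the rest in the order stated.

table();
translate([398, 1069, 0]) stool();
translate([-465, 290, 0]) stool();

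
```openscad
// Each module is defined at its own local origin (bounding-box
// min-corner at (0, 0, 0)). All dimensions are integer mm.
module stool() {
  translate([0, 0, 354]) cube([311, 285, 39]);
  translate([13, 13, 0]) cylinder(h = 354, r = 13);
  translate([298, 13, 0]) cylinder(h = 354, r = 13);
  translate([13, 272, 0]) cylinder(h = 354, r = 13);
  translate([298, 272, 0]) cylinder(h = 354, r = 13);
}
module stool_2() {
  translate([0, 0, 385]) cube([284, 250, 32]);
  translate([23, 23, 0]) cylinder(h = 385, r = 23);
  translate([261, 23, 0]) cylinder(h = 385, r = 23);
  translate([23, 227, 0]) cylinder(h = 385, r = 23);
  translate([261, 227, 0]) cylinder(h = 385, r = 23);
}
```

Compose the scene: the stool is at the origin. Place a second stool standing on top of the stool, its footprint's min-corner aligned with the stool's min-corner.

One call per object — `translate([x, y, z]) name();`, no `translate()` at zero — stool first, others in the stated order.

stool();
translate([0, 0, 393]) stool_2();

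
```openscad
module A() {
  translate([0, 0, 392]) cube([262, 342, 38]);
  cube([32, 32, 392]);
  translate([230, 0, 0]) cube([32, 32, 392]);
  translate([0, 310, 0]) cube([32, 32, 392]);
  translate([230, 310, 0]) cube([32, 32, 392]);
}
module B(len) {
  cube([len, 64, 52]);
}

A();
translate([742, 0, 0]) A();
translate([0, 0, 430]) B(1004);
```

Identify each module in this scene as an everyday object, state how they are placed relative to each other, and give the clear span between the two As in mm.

Second stool starts at x = 742; first ends at x = 262; clear span = 742 − 262 = 480 mm.

A is a stool. B is a beam. A beam spans the tops of two stools. The clear span between the two stools is 480 mm.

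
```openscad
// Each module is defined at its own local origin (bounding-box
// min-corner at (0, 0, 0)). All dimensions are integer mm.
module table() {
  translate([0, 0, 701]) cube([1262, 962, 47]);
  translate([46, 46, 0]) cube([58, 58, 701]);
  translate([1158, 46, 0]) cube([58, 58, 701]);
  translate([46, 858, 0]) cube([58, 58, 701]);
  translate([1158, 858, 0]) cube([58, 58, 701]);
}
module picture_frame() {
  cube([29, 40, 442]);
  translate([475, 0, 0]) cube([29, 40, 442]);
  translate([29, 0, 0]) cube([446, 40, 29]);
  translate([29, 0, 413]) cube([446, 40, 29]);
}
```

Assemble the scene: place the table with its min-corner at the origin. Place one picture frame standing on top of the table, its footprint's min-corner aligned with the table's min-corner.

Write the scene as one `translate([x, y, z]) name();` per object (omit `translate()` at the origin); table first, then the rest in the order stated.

table();
translate([0, 0, 748]) picture_frame();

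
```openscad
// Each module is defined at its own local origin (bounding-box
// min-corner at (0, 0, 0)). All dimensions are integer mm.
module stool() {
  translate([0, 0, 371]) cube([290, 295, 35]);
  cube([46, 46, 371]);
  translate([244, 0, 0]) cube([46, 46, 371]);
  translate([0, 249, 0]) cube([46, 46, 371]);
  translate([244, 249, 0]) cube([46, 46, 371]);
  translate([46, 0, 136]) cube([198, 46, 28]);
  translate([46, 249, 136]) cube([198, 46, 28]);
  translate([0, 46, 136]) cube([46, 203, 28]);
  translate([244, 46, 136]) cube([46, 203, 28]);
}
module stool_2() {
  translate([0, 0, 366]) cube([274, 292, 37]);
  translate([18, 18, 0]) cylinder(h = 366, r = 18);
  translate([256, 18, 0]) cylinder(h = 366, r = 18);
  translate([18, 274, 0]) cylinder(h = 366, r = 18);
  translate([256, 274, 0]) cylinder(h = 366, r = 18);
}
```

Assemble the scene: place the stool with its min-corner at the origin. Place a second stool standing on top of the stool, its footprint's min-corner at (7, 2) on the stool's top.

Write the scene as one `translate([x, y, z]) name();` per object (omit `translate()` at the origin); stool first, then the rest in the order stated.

stool();
translate([7, 2, 406]) stool_2();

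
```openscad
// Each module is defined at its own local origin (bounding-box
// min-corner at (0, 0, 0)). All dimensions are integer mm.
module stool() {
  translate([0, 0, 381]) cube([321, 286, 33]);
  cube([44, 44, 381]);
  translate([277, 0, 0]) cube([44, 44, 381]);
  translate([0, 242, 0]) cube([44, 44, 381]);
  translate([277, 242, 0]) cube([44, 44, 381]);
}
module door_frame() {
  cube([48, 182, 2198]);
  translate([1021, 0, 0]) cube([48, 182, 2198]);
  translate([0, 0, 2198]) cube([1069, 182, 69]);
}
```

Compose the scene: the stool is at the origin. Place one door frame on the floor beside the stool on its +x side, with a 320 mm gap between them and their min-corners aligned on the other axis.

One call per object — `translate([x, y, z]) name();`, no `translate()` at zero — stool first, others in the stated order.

stool();
translate([641, 0, 0]) door_frame();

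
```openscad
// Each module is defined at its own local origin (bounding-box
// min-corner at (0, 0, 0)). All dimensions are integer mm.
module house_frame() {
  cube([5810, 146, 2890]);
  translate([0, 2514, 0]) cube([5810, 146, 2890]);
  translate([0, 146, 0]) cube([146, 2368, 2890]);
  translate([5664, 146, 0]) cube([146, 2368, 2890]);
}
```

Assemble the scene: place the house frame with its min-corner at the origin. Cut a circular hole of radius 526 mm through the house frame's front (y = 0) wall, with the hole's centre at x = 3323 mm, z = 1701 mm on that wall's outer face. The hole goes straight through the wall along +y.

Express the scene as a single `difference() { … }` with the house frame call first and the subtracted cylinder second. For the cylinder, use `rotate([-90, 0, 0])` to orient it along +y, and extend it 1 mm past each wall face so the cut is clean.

difference() {
  house_frame();
  translate([3323, -1, 1701]) rotate([-90, 0, 0]) cylinder(h = 148, r = 526);
}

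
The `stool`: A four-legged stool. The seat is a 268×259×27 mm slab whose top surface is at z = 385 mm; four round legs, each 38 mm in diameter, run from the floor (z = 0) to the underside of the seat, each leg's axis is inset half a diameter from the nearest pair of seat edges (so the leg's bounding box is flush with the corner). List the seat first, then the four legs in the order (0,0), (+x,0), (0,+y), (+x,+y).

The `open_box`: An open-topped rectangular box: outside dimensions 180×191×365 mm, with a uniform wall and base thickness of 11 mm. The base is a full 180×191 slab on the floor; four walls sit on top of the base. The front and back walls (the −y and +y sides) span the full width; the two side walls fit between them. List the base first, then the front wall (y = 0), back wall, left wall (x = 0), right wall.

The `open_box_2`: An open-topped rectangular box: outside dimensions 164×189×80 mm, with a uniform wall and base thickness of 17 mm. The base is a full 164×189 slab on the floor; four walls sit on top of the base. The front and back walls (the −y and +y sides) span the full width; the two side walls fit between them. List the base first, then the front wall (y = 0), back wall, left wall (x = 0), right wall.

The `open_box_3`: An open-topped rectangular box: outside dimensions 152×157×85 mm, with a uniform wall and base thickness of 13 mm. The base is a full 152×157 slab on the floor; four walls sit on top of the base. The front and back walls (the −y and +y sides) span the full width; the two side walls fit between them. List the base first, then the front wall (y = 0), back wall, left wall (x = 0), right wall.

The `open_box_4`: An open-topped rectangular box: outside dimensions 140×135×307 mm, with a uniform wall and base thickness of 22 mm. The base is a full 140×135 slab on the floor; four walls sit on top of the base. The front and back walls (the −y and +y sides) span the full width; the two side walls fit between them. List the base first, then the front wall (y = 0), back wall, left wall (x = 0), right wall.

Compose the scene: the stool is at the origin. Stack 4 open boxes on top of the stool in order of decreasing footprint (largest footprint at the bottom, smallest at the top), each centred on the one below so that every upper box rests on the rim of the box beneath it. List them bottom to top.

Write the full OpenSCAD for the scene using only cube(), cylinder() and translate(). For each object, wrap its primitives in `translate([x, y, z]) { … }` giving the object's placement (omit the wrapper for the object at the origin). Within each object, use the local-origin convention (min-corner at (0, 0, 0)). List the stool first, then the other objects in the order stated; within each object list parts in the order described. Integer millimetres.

translate([0, 0, 358]) cube([268, 259, 27]);
translate([19, 19, 0]) cylinder(h = 358, r = 19);
translate([249, 19, 0]) cylinder(h = 358, r = 19);
translate([19, 240, 0]) cylinder(h = 358, r = 19);
translate([249, 240, 0]) cylinder(h = 358, r = 19);
translate([44, 34, 385]) {
  cube([180, 191, 11]);
  translate([0, 0, 11]) cube([180, 11, 354]);
  translate([0, 180, 11]) cube([180, 11, 354]);
  translate([0, 11, 11]) cube([11, 169, 354]);
  translate([169, 11, 11]) cube([11, 169, 354]);
}
translate([52, 35, 750]) {
  cube([164, 189, 17]);
  translate([0, 0, 17]) cube([164, 17, 63]);
  translate([0, 172, 17]) cube([164, 17, 63]);
  translate([0, 17, 17]) cube([17, 155, 63]);
  translate([147, 17, 17]) cube([17, 155, 63]);
}
translate([58, 51, 830]) {
  cube([152, 157, 13]);
  translate([0, 0, 13]) cube([152, 13, 72]);
  translate([0, 144, 13]) cube([152, 13, 72]);
  translate([0, 13, 13]) cube([13, 131, 72]);
  translate([139, 13, 13]) cube([13, 131, 72]);
}
translate([64, 62, 915]) {
  cube([140, 135, 22]);
  translate([0, 0, 22]) cube([140, 22, 285]);
  translate([0, 113, 22]) cube([140, 22, 285]);
  translate([0, 22, 22]) cube([22, 91, 285]);
  translate([118, 22, 22]) cube([22, 91, 285]);
}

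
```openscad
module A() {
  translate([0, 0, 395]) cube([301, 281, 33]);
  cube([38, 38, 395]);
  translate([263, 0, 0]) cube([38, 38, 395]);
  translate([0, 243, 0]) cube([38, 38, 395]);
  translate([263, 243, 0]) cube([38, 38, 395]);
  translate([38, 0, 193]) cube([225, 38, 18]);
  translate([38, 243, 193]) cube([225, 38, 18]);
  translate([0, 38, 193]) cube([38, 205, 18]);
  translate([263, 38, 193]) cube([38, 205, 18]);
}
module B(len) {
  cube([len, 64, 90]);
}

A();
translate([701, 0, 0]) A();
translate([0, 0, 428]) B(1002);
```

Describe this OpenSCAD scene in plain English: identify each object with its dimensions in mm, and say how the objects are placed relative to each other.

A is a simple wooden stool: a rectangular seat 301 mm (x) by 281 mm (y), 33 mm thick, top face at z = 428 mm, on four square legs, each 38×38 mm in cross-section. The legs rest on z = 0, each flush with a corner of the seat. Four stretchers, 38 mm wide and 18 mm tall, connect adjacent legs with their undersides at z = 193 mm, each running between the inner faces of the legs it joins and aligned with the legs' outer faces on the other axis.

B is a rectangular beam 1002 mm long (x), 64 mm deep (y), 90 mm thick (z).

The beam spans the tops of two stools placed 400 mm apart, resting at z = 428 mm.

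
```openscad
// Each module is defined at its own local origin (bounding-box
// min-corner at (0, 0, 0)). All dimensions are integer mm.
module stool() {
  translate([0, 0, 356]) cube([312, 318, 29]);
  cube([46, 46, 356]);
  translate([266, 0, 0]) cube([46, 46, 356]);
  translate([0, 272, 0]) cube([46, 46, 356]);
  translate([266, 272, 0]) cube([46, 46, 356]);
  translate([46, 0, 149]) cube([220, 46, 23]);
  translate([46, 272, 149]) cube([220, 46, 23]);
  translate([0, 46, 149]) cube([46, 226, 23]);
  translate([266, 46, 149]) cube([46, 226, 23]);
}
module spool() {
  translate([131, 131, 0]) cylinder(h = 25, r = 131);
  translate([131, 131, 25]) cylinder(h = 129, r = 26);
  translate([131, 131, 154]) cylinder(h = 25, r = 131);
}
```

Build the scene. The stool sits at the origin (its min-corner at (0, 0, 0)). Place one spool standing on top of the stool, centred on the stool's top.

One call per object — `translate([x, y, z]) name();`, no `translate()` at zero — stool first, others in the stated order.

stool();
translate([25, 28, 385]) spool();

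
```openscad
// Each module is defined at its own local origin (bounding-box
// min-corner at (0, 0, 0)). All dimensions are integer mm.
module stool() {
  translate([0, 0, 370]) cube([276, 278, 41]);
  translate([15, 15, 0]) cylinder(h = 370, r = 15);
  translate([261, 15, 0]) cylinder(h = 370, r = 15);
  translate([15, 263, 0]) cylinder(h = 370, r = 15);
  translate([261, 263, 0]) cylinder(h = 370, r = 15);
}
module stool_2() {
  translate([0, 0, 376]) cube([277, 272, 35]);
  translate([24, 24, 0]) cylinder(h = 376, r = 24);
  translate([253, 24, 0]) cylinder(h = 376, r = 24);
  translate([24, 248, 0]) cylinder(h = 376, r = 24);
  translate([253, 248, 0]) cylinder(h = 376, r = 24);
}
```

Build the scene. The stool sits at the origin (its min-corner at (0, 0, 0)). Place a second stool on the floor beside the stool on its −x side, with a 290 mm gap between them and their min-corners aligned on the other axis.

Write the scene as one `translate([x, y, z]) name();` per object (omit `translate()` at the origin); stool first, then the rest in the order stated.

stool();
translate([-567, 0, 0]) stool_2();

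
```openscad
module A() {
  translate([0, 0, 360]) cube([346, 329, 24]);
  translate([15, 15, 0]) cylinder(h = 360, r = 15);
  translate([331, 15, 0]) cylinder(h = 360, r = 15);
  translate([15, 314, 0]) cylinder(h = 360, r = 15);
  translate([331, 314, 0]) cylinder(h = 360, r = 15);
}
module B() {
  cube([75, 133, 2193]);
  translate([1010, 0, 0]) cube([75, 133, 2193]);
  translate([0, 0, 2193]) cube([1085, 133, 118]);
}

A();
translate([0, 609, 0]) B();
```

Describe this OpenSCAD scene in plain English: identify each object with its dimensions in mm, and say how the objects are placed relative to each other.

A is a simple wooden stool: a rectangular seat 346 mm (x) by 329 mm (y), 24 mm thick, top face at z = 384 mm, on four round legs, each 30 mm in diameter. The legs rest on z = 0, each leg's axis is inset half a diameter from the nearest pair of seat edges (so the leg's bounding box is flush with the corner).

B is a door frame. The clear opening is 935 mm wide and 2193 mm high. Two 75 mm wide jambs, 133 mm deep, stand either side of the opening from the floor to the top of the opening. A 118 mm thick head sits across the top of both jambs, spanning the full outside width of the frame.

The door frame is on the floor beside the stool on its +y side.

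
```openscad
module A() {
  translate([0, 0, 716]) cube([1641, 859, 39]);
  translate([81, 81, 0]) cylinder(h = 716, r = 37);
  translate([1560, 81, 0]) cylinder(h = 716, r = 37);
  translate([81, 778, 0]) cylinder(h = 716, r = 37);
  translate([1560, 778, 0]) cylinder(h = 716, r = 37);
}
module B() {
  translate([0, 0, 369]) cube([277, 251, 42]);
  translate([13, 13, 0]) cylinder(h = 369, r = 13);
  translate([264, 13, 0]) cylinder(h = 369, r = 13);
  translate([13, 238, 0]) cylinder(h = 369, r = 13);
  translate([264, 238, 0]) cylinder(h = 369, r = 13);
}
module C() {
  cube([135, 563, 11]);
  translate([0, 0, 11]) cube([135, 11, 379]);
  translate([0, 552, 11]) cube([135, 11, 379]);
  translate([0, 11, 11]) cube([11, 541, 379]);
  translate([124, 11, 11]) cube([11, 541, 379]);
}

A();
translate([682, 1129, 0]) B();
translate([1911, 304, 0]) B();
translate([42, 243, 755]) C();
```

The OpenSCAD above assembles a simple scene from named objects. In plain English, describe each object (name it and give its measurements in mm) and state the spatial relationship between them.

A is a rectangular dining table. The top is 1641×859×39 mm with its upper surface at z = 755 mm. It stands on four round legs of 74 mm diameter, each leg's bounding box inset 44 mm from the nearest pair of top edges, running from the floor to the underside of the top.

B is a four-legged stool. The seat is a 277×251×42 mm slab whose top surface is at z = 411 mm; four round legs, each 26 mm in diameter, run from the floor (z = 0) to the underside of the seat, each leg's axis is inset half a diameter from the nearest pair of seat edges (so the leg's bounding box is flush with the corner).

C is an open-topped rectangular box: outside dimensions 135×563×390 mm, with a uniform wall and base thickness of 11 mm. The base is a full 135×563 slab on the floor; four walls sit on top of the base. The front and back walls (the −y and +y sides) span the full width; the two side walls fit between them.

Two stools sit around the table at the +y, +x sides. The open box is on top of the table.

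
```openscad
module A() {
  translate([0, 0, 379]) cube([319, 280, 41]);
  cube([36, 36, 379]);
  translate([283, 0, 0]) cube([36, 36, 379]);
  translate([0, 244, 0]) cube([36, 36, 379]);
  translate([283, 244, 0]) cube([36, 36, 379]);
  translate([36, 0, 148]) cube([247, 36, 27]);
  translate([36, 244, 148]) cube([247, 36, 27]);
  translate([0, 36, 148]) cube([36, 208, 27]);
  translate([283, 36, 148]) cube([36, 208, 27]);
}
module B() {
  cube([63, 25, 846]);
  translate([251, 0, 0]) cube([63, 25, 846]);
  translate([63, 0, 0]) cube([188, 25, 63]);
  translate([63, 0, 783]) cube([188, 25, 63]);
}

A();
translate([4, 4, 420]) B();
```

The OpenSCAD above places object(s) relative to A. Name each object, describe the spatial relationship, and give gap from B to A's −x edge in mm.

The picture frame's min-x is at 4; the stool's min-x is 0; gap = 4 mm.

A is a stool. B is a picture frame. The picture frame is on top of the stool. The gap from the picture frame to the stool's −x edge is 4 mm.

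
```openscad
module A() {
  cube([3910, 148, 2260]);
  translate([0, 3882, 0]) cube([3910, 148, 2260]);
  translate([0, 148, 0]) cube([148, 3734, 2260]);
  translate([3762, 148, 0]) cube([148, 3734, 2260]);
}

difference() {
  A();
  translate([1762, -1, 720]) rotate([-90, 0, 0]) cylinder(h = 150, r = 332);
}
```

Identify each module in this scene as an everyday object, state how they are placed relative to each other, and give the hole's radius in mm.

A is a house frame. The house frame has a circular hole through its front wall. The hole's radius is 332 mm.

The subtracted cylinder has r = 332 mm.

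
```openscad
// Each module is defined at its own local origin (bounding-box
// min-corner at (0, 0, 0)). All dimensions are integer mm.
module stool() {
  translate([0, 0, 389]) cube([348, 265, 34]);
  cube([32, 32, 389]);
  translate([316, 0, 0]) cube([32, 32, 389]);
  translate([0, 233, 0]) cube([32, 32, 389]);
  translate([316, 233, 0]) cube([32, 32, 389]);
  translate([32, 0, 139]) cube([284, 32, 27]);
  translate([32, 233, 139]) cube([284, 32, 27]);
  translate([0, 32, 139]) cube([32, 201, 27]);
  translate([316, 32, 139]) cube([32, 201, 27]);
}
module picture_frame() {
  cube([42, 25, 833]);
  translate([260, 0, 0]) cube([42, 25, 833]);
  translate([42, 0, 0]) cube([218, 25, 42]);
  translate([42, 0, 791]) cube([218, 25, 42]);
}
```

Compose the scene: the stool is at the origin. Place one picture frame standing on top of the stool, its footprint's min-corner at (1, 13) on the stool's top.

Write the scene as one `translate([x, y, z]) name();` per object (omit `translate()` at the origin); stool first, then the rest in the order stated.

stool();
translate([1, 13, 423]) picture_frame();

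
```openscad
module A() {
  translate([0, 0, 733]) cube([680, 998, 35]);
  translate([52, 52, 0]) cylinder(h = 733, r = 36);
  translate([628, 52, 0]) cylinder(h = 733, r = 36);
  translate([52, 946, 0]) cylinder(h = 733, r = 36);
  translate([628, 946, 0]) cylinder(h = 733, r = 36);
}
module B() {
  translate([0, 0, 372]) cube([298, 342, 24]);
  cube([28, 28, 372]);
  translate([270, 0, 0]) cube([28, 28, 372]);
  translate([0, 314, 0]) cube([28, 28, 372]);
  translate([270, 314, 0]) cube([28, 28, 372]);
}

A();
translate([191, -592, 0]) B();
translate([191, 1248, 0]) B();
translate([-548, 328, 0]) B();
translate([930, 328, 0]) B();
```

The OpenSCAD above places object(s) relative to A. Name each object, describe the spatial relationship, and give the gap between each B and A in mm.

A is a table. B is a stool. Four stools sit around the table at the −y, +y, −x, +x sides. The gap between each stool and the table is 250 mm.

Each stool's nearest face is 250 mm from the table's bounding box.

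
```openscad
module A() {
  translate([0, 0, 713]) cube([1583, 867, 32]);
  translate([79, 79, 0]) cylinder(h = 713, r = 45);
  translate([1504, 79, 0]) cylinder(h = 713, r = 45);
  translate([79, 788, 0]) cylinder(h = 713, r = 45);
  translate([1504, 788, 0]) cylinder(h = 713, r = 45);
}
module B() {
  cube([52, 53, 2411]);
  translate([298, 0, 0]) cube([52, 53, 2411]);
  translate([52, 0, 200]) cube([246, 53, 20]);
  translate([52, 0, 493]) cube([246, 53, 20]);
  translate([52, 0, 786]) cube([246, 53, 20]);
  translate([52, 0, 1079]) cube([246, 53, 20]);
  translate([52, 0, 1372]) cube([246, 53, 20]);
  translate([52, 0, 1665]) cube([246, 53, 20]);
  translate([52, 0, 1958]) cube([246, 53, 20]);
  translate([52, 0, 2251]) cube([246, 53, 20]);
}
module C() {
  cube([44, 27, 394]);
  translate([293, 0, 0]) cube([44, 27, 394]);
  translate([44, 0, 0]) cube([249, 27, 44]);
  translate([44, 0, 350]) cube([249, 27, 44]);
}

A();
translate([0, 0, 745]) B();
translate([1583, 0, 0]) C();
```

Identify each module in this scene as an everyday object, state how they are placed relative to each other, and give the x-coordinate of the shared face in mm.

A is a table. B is a ladder. C is a picture frame. The ladder is on top of the table. The picture frame is against the table's +x side, with their −y faces flush. The x-coordinate of the shared face is 1583 mm.

The table's +x face and the picture frame's −x face are both at x = 1583 mm.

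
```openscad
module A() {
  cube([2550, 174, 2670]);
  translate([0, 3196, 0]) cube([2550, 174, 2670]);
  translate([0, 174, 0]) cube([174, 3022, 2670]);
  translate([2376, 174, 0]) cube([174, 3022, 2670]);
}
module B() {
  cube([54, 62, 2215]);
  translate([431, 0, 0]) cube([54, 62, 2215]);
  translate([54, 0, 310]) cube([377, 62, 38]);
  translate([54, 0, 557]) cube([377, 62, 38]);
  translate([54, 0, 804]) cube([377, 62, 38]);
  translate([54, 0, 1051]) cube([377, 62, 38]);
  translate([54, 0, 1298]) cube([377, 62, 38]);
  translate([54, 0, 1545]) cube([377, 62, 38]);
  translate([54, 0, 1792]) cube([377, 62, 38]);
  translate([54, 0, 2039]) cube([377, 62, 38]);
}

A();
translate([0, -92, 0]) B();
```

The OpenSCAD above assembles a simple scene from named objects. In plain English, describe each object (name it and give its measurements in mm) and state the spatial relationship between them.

A is the wall frame of a small rectangular building: four walls, each 2670 mm tall and 174 mm thick, enclosing a footprint 2550 mm (x) by 3370 mm (y) outside-to-outside, with no floor or roof. The front and back walls (the −y and +y sides) span the full width; the two side walls fit between them.

B is a straight ladder. Two 54×62 mm vertical rails, 2215 mm tall, stand 485 mm apart (outside-to-outside) with their front faces coplanar on the −y side. 8 rungs, each 62 mm deep and 38 mm tall, span between the inner faces of the rails, front faces flush with the rails. The lowest rung's underside is at z = 310 mm and rungs are spaced 247 mm apart (underside to underside).

The ladder is on the floor beside the house frame on its −y side.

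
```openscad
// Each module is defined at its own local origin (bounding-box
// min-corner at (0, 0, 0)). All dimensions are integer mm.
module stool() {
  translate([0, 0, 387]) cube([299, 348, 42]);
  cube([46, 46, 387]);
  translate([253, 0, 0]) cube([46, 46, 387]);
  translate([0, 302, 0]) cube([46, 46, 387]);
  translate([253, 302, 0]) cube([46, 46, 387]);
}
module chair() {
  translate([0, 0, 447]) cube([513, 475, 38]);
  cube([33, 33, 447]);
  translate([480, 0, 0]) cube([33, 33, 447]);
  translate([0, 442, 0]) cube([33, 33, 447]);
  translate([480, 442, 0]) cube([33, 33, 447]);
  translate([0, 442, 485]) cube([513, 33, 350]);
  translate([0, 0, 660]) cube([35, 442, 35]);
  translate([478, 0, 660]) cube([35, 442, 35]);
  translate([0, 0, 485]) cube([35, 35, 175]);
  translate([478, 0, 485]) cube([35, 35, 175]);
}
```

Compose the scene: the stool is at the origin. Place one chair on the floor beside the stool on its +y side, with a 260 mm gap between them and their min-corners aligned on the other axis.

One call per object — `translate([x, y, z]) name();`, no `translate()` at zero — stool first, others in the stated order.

stool();
translate([0, 608, 0]) chair();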